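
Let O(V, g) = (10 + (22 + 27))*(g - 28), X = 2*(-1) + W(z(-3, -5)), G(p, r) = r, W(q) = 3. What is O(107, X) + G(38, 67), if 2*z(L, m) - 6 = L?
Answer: -1526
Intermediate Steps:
z(L, m) = 3 + L/2
X = 1 (X = 2*(-1) + 3 = -2 + 3 = 1)
O(V, g) = -1652 + 59*g (O(V, g) = (10 + 49)*(-28 + g) = 59*(-28 + g) = -1652 + 59*g)
O(107, X) + G(38, 67) = (-1652 + 59*1) + 67 = (-1652 + 59) + 67 = -1593 + 67 = -1526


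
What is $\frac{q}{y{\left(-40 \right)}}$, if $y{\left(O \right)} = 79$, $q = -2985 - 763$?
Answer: $- \frac{3748}{79} \approx -47.443$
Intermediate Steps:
$q = -3748$ ($q = -2985 - 763 = -3748$)
$\frac{q}{y{\left(-40 \right)}} = - \frac{3748}{79}$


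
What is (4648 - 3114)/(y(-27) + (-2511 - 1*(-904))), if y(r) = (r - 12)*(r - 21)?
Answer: 1534/265 ≈ 5.7887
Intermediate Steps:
y(r) = (-21 + r)*(-12 + r) (y(r) = (-12 + r)*(-21 + r) = (-21 + r)*(-12 + r))
(4648 - 3114)/(y(-27) + (-2511 - 1*(-904))) = (4648 - 3114)/((252 + (-27)**2 - 33*(-27)) + (-2511 - 1*(-904))) = 1534/((252 + 729 + 891) + (-2511 + 904)) = 1534/(1872 - 1607) = 1534/265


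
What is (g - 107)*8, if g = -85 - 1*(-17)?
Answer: -1400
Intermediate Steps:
g = -68 (g = -85 + 17 = -68)
(g - 107)*8 = (-68 - 107)*8 = -175*8 = -1400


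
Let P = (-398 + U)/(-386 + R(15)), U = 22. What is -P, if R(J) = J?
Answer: -376/371 ≈ -1.0135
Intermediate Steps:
P = 376/371 (P = (-398 + 22)/(-386 + 15) = -376/(-371) = -376*(-1/371) = 376/371 ≈ 1.0135)
-P = -1*376/371 = -376/371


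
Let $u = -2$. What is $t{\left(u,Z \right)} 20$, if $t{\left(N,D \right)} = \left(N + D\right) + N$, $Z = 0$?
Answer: $-80$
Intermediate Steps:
$t{\left(N,D \right)} = D + 2 N$ ($t{\left(N,D \right)} = \left(D + N\right) + N = D + 2 N$)
$t{\left(u,Z \right)} 20 = \left(0 + 2 \left(-2\right)\right) 20 = \left(0 - 4\right) 20 = \left(-4\right) 20 = -80$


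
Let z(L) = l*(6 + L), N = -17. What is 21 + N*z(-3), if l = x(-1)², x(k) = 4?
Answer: -795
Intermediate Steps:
l = 16 (l = 4² = 16)
z(L) = 96 + 16*L (z(L) = 16*(6 + L) = 96 + 16*L)
21 + N*z(-3) = 21 - 17*(96 + 16*(-3)) = 21 - 17*(96 - 48) = 21 - 17*48 = 21 - 816 = -795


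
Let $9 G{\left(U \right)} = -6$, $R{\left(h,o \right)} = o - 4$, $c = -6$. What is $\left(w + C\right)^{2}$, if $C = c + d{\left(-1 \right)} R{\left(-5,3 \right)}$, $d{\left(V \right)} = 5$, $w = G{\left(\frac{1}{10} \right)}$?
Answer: $\frac{1225}{9} \approx 136.11$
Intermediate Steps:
$R{\left(h,o \right)} = -4 + o$
$G{\left(U \right)} = - \frac{2}{3}$ ($G{\left(U \right)} = \frac{1}{9} \left(-6\right) = - \frac{2}{3}$)
$w = - \frac{2}{3} \approx -0.66667$
$C = -11$ ($C = -6 + 5 \left(-4 + 3\right) = -6 + 5 \left(-1\right) = -6 - 5 = -11$)
$\left(w + C\right)^{2} = \left(- \frac{2}{3} - 11\right)^{2} = \left(- \frac{35}{3}\right)^{2} = \frac{1225}{9}$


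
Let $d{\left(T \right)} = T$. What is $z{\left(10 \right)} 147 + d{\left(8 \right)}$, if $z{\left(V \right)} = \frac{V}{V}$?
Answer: $155$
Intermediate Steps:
$z{\left(V \right)} = 1$
$z{\left(10 \right)} 147 + d{\left(8 \right)} = 1 \cdot 147 + 8 = 147 + 8 = 155$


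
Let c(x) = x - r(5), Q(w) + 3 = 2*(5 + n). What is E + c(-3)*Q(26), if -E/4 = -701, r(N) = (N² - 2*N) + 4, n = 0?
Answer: 2650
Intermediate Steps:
r(N) = 4 + N² - 2*N
E = 2804 (E = -4*(-701) = 2804)
Q(w) = 7 (Q(w) = -3 + 2*(5 + 0) = -3 + 2*5 = -3 + 10 = 7)
c(x) = -19 + x (c(x) = x - (4 + 5² - 2*5) = x - (4 + 25 - 10) = x - 1*19 = x - 19 = -19 + x)
E + c(-3)*Q(26) = 2804 + (-19 - 3)*7 = 2804 - 22*7 = 2804 - 154 = 2650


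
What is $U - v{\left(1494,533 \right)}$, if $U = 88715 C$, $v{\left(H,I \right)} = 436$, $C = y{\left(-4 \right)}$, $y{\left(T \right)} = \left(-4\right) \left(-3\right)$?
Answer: $1064144$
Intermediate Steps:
$y{\left(T \right)} = 12$
$C = 12$
$U = 1064580$ ($U = 88715 \cdot 12 = 1064580$)
$U - v{\left(1494,533 \right)} = 1064580 - 436 = 1064144$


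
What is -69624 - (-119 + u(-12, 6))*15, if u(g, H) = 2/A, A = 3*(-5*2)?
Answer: -67838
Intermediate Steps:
A = -30 (A = 3*(-10) = -30)
u(g, H) = -1/15 (u(g, H) = 2/(-30) = 2*(-1/30) = -1/15)
-69624 - (-119 + u(-12, 6))*15 = -69624 - (-119 - 1/15)*15 = -69624 - (-1786)*15/15 = -69624 - 1*(-1786) = -69624 + 1786 = -67838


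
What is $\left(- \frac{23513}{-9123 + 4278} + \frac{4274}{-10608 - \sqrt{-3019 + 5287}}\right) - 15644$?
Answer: $- \frac{236850223432427}{15144312045} + \frac{2137 \sqrt{7}}{3125761} \approx -15640.0$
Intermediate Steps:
$\left(- \frac{23513}{-9123 + 4278} + \frac{4274}{-10608 - \sqrt{-3019 + 5287}}\right) - 15644 = \left(- \frac{23513}{-4845} + \frac{4274}{-10608 - \sqrt{2268}}\right) - 15644 = \left(\left(-23513\right) \left(- \frac{1}{4845}\right) + \frac{4274}{-10608 - 18 \sqrt{7}}\right) - 15644 = \left(\frac{23513}{4845} + \frac{4274}{-10608 - 18 \sqrt{7}}\right) - 15644 = - \frac{75771667}{4845} + \frac{4274}{-10608 - 18 \sqrt{7}}$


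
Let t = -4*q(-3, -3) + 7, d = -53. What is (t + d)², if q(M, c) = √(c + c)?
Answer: 2020 + 368*I*√6 ≈ 2020.0 + 901.41*I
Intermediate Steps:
q(M, c) = √2*√c (q(M, c) = √(2*c) = √2*√c)
t = 7 - 4*I*√6 (t = -4*√2*√(-3) + 7 = -4*√2*I*√3 + 7 = -4*I*√6 + 7 = 7 - 4*I*√6 ≈ 7.0 - 9.798*I)
(t + d)² = ((7 - 4*I*√6) - 53)² = (-46 - 4*I*√6)²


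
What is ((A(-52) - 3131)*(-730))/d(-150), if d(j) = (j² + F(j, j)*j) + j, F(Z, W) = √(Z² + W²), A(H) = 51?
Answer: -957176/9771 - 321200*√2/3257 ≈ -237.43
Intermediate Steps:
F(Z, W) = √(W² + Z²)
d(j) = j + j² + j*√2*√(j²) (d(j) = (j² + √(j² + j²)*j) + j = (j² + √(2*j²)*j) + j = (j² + (√2*√(j²))*j) + j = (j² + j*√2*√(j²)) + j = j + j² + j*√2*√(j²))
((A(-52) - 3131)*(-730))/d(-150) = ((51 - 3131)*(-730))/((-150*(1 - 150 + √2*√((-150)²)))) = (-3080*(-730))/((-150*(1 - 150 + √2*√22500))) = 2248400/((-150*(1 - 150 + √2*150))) = 2248400/((-150*(1 - 150 + 150*√2))) = 2248400/((-150*(-149 + 150*√2))) = 2248400/(22350 - 22500*√2)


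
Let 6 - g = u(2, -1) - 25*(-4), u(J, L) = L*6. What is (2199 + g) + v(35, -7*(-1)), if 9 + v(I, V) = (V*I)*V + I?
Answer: 3852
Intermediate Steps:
u(J, L) = 6*L
v(I, V) = -9 + I + I*V² (v(I, V) = -9 + ((V*I)*V + I) = -9 + ((I*V)*V + I) = -9 + (I*V² + I) = -9 + (I + I*V²) = -9 + I + I*V²)
g = -88 (g = 6 - (6*(-1) - 25*(-4)) = 6 - (-6 + 100) = 6 - 1*94 = 6 - 94 = -88)
(2199 + g) + v(35, -7*(-1)) = (2199 - 88) + (-9 + 35 + 35*(-7*(-1))²) = 2111 + (-9 + 35 + 35*7²) = 2111 + (-9 + 35 + 35*49) = 2111 + (-9 + 35 + 1715) = 2111 + 1741 = 3852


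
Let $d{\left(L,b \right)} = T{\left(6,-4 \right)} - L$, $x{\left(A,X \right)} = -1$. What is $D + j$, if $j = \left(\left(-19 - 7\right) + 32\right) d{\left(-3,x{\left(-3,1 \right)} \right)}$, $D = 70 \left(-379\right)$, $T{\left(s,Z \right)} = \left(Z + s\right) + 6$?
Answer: $-26464$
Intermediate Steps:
$T{\left(s,Z \right)} = 6 + Z + s$
$d{\left(L,b \right)} = 8 - L$ ($d{\left(L,b \right)} = \left(6 - 4 + 6\right) - L = 8 - L$)
$D = -26530$
$j = 66$ ($j = \left(\left(-19 - 7\right) + 32\right) \left(8 - -3\right) = \left(-26 + 32\right) \left(8 + 3\right) = 6 \cdot 11 = 66$)
$D + j = -26530 + 66 = -26464$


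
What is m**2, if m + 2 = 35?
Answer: 1089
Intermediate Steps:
m = 33 (m = -2 + 35 = 33)
m**2 = 33**2 = 1089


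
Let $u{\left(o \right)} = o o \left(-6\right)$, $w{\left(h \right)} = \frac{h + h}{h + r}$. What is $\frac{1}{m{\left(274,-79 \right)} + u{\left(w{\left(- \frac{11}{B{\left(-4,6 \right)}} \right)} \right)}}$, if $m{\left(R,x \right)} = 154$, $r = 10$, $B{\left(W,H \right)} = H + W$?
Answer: $\frac{27}{3190} \approx 0.0084639$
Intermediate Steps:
$w{\left(h \right)} = \frac{2 h}{10 + h}$ ($w{\left(h \right)} = \frac{h + h}{h + 10} = \frac{2 h}{10 + h}$)
$u{\left(o \right)} = - 6 o^{2}$ ($u{\left(o \right)} = o^{2} \left(-6\right) = - 6 o^{2}$)
$\frac{1}{m{\left(274,-79 \right)} + u{\left(w{\left(- \frac{11}{B{\left(-4,6 \right)}} \right)} \right)}} = \frac{1}{154 - 6 \left(\frac{2 \left(- \frac{11}{6 - 4}\right)}{10 - \frac{11}{6 - 4}}\right)^{2}} = \frac{1}{154 - 6 \left(\frac{2 \left(- \frac{11}{2}\right)}{10 - \frac{11}{2}}\right)^{2}} = \frac{1}{154 - 6 \left(\frac{2 \left(\left(-11\right) \frac{1}{2}\right)}{10 - \frac{11}{2}}\right)^{2}} = \frac{1}{154 - 6 \left(2 \left(- \frac{11}{2}\right) \frac{1}{10 - \frac{11}{2}}\right)^{2}} = \frac{1}{154 - 6 \left(2 \left(- \frac{11}{2}\right) \frac{1}{\frac{9}{2}}\right)^{2}} = \frac{1}{154 - 6 \left(2 \left(- \frac{11}{2}\right) \frac{2}{9}\right)^{2}} = \frac{1}{154 - 6 \left(- \frac{22}{9}\right)^{2}} = \frac{1}{154 - \frac{968}{27}} = \frac{1}{\frac{3190}{27}} = \frac{27}{3190}$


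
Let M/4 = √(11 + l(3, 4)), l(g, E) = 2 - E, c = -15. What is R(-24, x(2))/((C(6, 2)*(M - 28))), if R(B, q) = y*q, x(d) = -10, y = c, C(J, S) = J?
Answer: -25/16 ≈ -1.5625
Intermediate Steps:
y = -15
M = 12 (M = 4*√(11 + (2 - 1*4)) = 4*√(11 + (2 - 4)) = 4*√(11 - 2) = 4*√9 = 4*3 = 12)
R(B, q) = -15*q
R(-24, x(2))/((C(6, 2)*(M - 28))) = (-15*(-10))/((6*(12 - 28))) = 150/((6*(-16))) = 150/(-96) = 150*(-1/96) = -25/16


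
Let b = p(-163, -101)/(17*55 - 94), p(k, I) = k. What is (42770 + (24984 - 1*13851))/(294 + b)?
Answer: 45332423/247091 ≈ 183.46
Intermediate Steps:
b = -163/841 (b = -163/(17*55 - 94) = -163/(935 - 94) = -163/841 ≈ -0.19382)
(42770 + (24984 - 1*13851))/(294 + b) = (42770 + (24984 - 1*13851))/(294 - 163/841) = (42770 + (24984 - 13851))/(247091/841) = (42770 + 11133)*(841/247091) = 53903*(841/247091) = 45332423/247091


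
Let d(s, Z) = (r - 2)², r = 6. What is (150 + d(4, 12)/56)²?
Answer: 1106704/49 ≈ 22586.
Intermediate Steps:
d(s, Z) = 16 (d(s, Z) = (6 - 2)² = 4² = 16)
(150 + d(4, 12)/56)² = (150 + 16/56)² = (150 + 16*(1/56))² = (150 + 2/7)² = (1052/7)² = 1106704/49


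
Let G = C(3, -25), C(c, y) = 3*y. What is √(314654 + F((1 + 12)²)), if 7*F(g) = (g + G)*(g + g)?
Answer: 5*√625618/7 ≈ 564.97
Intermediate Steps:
G = -75 (G = 3*(-25) = -75)
F(g) = 2*g*(-75 + g)/7 (F(g) = ((g - 75)*(g + g))/7 = ((-75 + g)*(2*g))/7 = (2*g*(-75 + g))/7 = 2*g*(-75 + g)/7)
√(314654 + F((1 + 12)²)) = √(314654 + 2*(1 + 12)²*(-75 + (1 + 12)²)/7) = √(314654 + (2/7)*13²*(-75 + 13²)) = √(314654 + (2/7)*169*(-75 + 169)) = √(314654 + (2/7)*169*94) = √(314654 + 31772/7) = √(2234350/7) = 5*√625618/7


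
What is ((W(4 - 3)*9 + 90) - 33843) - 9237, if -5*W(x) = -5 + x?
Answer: -214914/5 ≈ -42983.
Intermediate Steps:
W(x) = 1 - x/5 (W(x) = -(-5 + x)/5 = 1 - x/5)
((W(4 - 3)*9 + 90) - 33843) - 9237 = (((1 - (4 - 3)/5)*9 + 90) - 33843) - 9237 = (((1 - ⅕*1)*9 + 90) - 33843) - 9237 = (((1 - ⅕)*9 + 90) - 33843) - 9237 = (((⅘)*9 + 90) - 33843) - 9237 = ((36/5 + 90) - 33843) - 9237 = (486/5 - 33843) - 9237 = -168729/5 - 9237 = -214914/5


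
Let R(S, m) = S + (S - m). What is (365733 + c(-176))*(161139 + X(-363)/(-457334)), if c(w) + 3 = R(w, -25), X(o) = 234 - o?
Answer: 26928133952745087/457334 ≈ 5.8881e+10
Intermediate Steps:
R(S, m) = -m + 2*S
c(w) = 22 + 2*w (c(w) = -3 + (-1*(-25) + 2*w) = -3 + (25 + 2*w) = 22 + 2*w)
(365733 + c(-176))*(161139 + X(-363)/(-457334)) = (365733 + (22 + 2*(-176)))*(161139 + (234 - 1*(-363))/(-457334)) = (365733 + (22 - 352))*(161139 + (234 + 363)*(-1/457334)) = (365733 - 330)*(161139 + 597*(-1/457334)) = 365403*(161139 - 597/457334) = 365403*(73694342829/457334) = 26928133952745087/457334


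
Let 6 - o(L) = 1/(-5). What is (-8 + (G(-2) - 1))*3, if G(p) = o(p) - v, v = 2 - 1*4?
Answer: -12/5 ≈ -2.4000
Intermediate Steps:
o(L) = 31/5 (o(L) = 6 - 1/(-5) = 6 - 1*(-1/5) = 6 + 1/5 = 31/5)
v = -2 (v = 2 - 4 = -2)
G(p) = 41/5 (G(p) = 31/5 - 1*(-2) = 31/5 + 2 = 41/5)
(-8 + (G(-2) - 1))*3 = (-8 + (41/5 - 1))*3 = (-8 + 36/5)*3 = -4/5*3 = -12/5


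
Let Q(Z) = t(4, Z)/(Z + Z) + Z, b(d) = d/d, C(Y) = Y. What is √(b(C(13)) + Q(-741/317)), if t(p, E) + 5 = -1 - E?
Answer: I*√13589104646/156598 ≈ 0.7444*I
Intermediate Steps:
b(d) = 1
t(p, E) = -6 - E (t(p, E) = -5 + (-1 - E) = -6 - E)
Q(Z) = Z + (-6 - Z)/(2*Z) (Q(Z) = (-6 - Z)/(Z + Z) + Z = (-6 - Z)/((2*Z)) + Z = (1/(2*Z))*(-6 - Z) + Z = (-6 - Z)/(2*Z) + Z = Z + (-6 - Z)/(2*Z))
√(b(C(13)) + Q(-741/317)) = √(1 + (-½ - 741/317 - 3/((-741/317)))) = √(1 + (-½ - 741*1/317 - 3/((-741*1/317)))) = √(1 + (-½ - 741/317 - 3/(-741/317))) = √(1 + (-½ - 741/317 - 3*(-317/741))) = √(1 + (-½ - 741/317 + 317/247)) = √(1 - 243375/156598) = √(-86777/156598) = I*√13589104646/156598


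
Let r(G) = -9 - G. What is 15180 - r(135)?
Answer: 15324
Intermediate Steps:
15180 - r(135) = 15180 - (-9 - 1*135) = 15180 - (-9 - 135) = 15180 - 1*(-144) = 15180 + 144 = 15324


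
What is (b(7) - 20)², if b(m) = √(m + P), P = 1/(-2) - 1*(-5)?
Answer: (40 - √46)²/4 ≈ 275.85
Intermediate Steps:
P = 9/2 (P = -½ + 5 = 9/2 ≈ 4.5000)
b(m) = √(9/2 + m) (b(m) = √(m + 9/2) = √(9/2 + m))
(b(7) - 20)² = (√(18 + 4*7)/2 - 20)² = (√(18 + 28)/2 - 20)² = (√46/2 - 20)² = (-20 + √46/2)²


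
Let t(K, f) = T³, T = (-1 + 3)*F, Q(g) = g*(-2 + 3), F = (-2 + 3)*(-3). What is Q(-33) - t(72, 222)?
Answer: 183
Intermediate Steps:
F = -3 (F = 1*(-3) = -3)
Q(g) = g (Q(g) = g*1 = g)
T = -6 (T = (-1 + 3)*(-3) = 2*(-3) = -6)
t(K, f) = -216 (t(K, f) = (-6)³ = -216)
Q(-33) - t(72, 222) = -33 - 1*(-216) = -33 + 216 = 183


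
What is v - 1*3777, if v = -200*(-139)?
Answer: 24023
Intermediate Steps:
v = 27800
v - 1*3777 = 27800 - 1*3777 = 27800 - 3777 = 24023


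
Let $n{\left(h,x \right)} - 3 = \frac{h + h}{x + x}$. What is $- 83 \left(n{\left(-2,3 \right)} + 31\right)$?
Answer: $- \frac{8300}{3} \approx -2766.7$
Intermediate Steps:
$n{\left(h,x \right)} = 3 + \frac{h}{x}$ ($n{\left(h,x \right)} = 3 + \frac{h + h}{x + x} = 3 + \frac{2 h}{2 x} = 3 + 2 h \frac{1}{2 x} = 3 + \frac{h}{x}$)
$- 83 \left(n{\left(-2,3 \right)} + 31\right) = - 83 \left(\left(3 - \frac{2}{3}\right) + 31\right) = - 83 \left(\frac{7}{3} + 31\right) = \left(-83\right) \frac{100}{3} = - \frac{8300}{3}$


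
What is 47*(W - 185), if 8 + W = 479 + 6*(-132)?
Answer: -23782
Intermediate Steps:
W = -321 (W = -8 + (479 + 6*(-132)) = -8 + (479 - 792) = -8 - 313 = -321)
47*(W - 185) = 47*(-321 - 185) = 47*(-506) = -23782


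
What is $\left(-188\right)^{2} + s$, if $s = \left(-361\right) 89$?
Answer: $3215$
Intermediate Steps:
$s = -32129$
$\left(-188\right)^{2} + s = \left(-188\right)^{2} - 32129 = 35344 - 32129 = 3215$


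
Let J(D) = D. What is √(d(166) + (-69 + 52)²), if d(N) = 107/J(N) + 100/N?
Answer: √7998046/166 ≈ 17.037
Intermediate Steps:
d(N) = 207/N (d(N) = 107/N + 100/N = 207/N)
√(d(166) + (-69 + 52)²) = √(207/166 + (-69 + 52)²) = √(207*(1/166) + (-17)²) = √(207/166 + 289) = √(48181/166) = √7998046/166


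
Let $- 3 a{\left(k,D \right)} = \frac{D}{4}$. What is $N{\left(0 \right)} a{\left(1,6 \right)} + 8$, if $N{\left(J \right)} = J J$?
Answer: $8$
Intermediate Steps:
$a{\left(k,D \right)} = - \frac{D}{12}$ ($a{\left(k,D \right)} = - \frac{D \frac{1}{4}}{3} = - \frac{\frac{1}{4} D}{3} = - \frac{D}{12}$)
$N{\left(J \right)} = J^{2}$
$N{\left(0 \right)} a{\left(1,6 \right)} + 8 = 0^{2} \left(\left(- \frac{1}{12}\right) 6\right) + 8 = 0 \left(- \frac{1}{2}\right) + 8 = 0 + 8 = 8$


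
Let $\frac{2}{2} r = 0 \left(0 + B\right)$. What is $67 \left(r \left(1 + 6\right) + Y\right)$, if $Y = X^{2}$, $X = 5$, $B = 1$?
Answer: $1675$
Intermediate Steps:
$r = 0$ ($r = 0 \left(0 + 1\right) = 0 \cdot 1 = 0$)
$Y = 25$ ($Y = 5^{2} = 25$)
$67 \left(r \left(1 + 6\right) + Y\right) = 67 \left(0 \left(1 + 6\right) + 25\right) = 67 \left(0 \cdot 7 + 25\right) = 67 \left(0 + 25\right) = 67 \cdot 25 = 1675$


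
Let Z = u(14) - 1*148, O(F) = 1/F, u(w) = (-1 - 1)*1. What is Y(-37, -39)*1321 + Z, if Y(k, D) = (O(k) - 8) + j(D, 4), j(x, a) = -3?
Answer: -544518/37 ≈ -14717.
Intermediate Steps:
u(w) = -2 (u(w) = -2*1 = -2)
Y(k, D) = -11 + 1/k (Y(k, D) = (1/k - 8) - 3 = (-8 + 1/k) - 3 = -11 + 1/k)
Z = -150 (Z = -2 - 1*148 = -2 - 148 = -150)
Y(-37, -39)*1321 + Z = (-11 + 1/(-37))*1321 - 150 = (-11 - 1/37)*1321 - 150 = -408/37*1321 - 150 = -538968/37 - 150 = -544518/37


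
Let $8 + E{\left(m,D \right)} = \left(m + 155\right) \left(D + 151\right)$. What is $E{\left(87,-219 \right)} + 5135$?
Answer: $-11329$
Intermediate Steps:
$E{\left(m,D \right)} = -8 + \left(151 + D\right) \left(155 + m\right)$ ($E{\left(m,D \right)} = -8 + \left(m + 155\right) \left(D + 151\right) = -8 + \left(155 + m\right) \left(151 + D\right) = -8 + \left(151 + D\right) \left(155 + m\right)$)
$E{\left(87,-219 \right)} + 5135 = \left(23397 + 151 \cdot 87 + 155 \left(-219\right) - 19053\right) + 5135 = \left(23397 + 13137 - 33945 - 19053\right) + 5135 = -16464 + 5135 = -11329$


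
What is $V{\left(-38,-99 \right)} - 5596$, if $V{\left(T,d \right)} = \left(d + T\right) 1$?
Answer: $-5733$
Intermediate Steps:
$V{\left(T,d \right)} = T + d$ ($V{\left(T,d \right)} = \left(T + d\right) 1 = T + d$)
$V{\left(-38,-99 \right)} - 5596 = \left(-38 - 99\right) - 5596 = -137 - 5596 = -5733$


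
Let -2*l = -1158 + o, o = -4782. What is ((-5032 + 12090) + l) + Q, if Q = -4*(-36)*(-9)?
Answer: 8732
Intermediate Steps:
l = 2970 (l = -(-1158 - 4782)/2 = -½*(-5940) = 2970)
Q = -1296 (Q = 144*(-9) = -1296)
((-5032 + 12090) + l) + Q = ((-5032 + 12090) + 2970) - 1296 = (7058 + 2970) - 1296 = 10028 - 1296 = 8732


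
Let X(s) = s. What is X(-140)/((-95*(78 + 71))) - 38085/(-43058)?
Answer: 109024259/121897198 ≈ 0.89439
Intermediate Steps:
X(-140)/((-95*(78 + 71))) - 38085/(-43058) = -140*(-1/(95*(78 + 71))) - 38085/(-43058) = -140/((-95*149)) - 38085*(-1/43058) = -140/(-14155) + 38085/43058 = -140*(-1/14155) + 38085/43058 = 28/2831 + 38085/43058 = 109024259/121897198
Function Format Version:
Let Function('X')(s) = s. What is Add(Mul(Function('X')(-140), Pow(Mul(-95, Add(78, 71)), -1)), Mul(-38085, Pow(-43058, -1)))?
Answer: Rational(109024259, 121897198) ≈ 0.89439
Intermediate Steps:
Add(Mul(Function('X')(-140), Pow(Mul(-95, Add(78, 71)), -1)), Mul(-38085, Pow(-43058, -1))) = Add(Mul(-140, Pow(Mul(-95, Add(78, 71)), -1)), Mul(-38085, Pow(-43058, -1))) = Add(Mul(-140, Pow(Mul(-95, 149), -1)), Mul(-38085, Rational(-1, 43058))) = Add(Mul(-140, Pow(-14155, -1)), Rational(38085, 43058)) = Add(Mul(-140, Rational(-1, 14155)), Rational(38085, 43058)) = Add(Rational(28, 2831), Rational(38085, 43058)) = Rational(109024259, 121897198)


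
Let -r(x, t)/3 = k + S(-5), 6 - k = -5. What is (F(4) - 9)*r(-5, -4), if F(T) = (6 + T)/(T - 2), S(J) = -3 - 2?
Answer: 72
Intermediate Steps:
S(J) = -5
k = 11 (k = 6 - 1*(-5) = 6 + 5 = 11)
r(x, t) = -18 (r(x, t) = -3*(11 - 5) = -3*6 = -18)
F(T) = (6 + T)/(-2 + T)
(F(4) - 9)*r(-5, -4) = ((6 + 4)/(-2 + 4) - 9)*(-18) = (10/2 - 9)*(-18) = ((½)*10 - 9)*(-18) = (5 - 9)*(-18) = -4*(-18) = 72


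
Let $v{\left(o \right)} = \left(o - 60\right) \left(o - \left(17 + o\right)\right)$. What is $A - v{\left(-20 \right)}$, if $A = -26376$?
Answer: $-27736$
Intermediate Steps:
$v{\left(o \right)} = 1020 - 17 o$ ($v{\left(o \right)} = \left(-60 + o\right) \left(-17\right) = 1020 - 17 o$)
$A - v{\left(-20 \right)} = -26376 - \left(1020 - -340\right) = -26376 - \left(1020 + 340\right) = -26376 - 1360 = -27736$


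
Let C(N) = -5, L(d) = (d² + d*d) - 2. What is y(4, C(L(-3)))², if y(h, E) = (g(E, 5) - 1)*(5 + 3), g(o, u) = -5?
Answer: 2304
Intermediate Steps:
L(d) = -2 + 2*d² (L(d) = (d² + d²) - 2 = 2*d² - 2 = -2 + 2*d²)
y(h, E) = -48 (y(h, E) = (-5 - 1)*(5 + 3) = -6*8 = -48)
y(4, C(L(-3)))² = (-48)² = 2304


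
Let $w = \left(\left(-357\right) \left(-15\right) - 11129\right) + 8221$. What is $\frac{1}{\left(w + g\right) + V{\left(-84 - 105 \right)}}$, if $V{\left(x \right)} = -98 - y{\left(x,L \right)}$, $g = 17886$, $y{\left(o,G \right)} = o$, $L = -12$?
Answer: $\frac{1}{20424} \approx 4.8962 \cdot 10^{-5}$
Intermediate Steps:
$V{\left(x \right)} = -98 - x$
$w = 2447$ ($w = \left(5355 - 11129\right) + 8221 = -5774 + 8221 = 2447$)
$\frac{1}{\left(w + g\right) + V{\left(-84 - 105 \right)}} = \frac{1}{\left(2447 + 17886\right) - \left(14 - 105\right)} = \frac{1}{20333 - -91} = \frac{1}{20333 + \left(-98 + 189\right)} = \frac{1}{20333 + 91} = \frac{1}{20424}$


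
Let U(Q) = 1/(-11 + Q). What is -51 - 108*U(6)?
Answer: -147/5 ≈ -29.400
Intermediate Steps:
-51 - 108*U(6) = -51 - 108/(-11 + 6) = -51 - 108/(-5) = -51 - 108*(-⅕) = -51 + 108/5 = -147/5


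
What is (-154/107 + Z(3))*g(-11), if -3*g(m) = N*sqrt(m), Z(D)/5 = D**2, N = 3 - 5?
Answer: 9322*I*sqrt(11)/321 ≈ 96.316*I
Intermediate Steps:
N = -2
Z(D) = 5*D**2
g(m) = 2*sqrt(m)/3 (g(m) = -(-2)*sqrt(m)/3 = 2*sqrt(m)/3)
(-154/107 + Z(3))*g(-11) = (-154/107 + 5*3**2)*(2*sqrt(-11)/3) = (-154*1/107 + 5*9)*(2*(I*sqrt(11))/3) = (-154/107 + 45)*(2*I*sqrt(11)/3) = 4661*(2*I*sqrt(11)/3)/107 = 9322*I*sqrt(11)/321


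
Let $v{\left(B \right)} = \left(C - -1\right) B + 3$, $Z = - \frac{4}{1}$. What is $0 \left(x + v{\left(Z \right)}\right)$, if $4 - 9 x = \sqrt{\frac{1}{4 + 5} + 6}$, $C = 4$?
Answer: $0$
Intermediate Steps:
$Z = -4$ ($Z = \left(-4\right) 1 = -4$)
$v{\left(B \right)} = 3 + 5 B$ ($v{\left(B \right)} = \left(4 - -1\right) B + 3 = \left(4 + 1\right) B + 3 = 5 B + 3 = 3 + 5 B$)
$x = \frac{4}{9} - \frac{\sqrt{55}}{27}$ ($x = \frac{4}{9} - \frac{\sqrt{\frac{1}{4 + 5} + 6}}{9} = \frac{4}{9} - \frac{\sqrt{\frac{1}{9} + 6}}{9} = \frac{4}{9} - \frac{\sqrt{\frac{55}{9}}}{9} = \frac{4}{9} - \frac{\frac{1}{3} \sqrt{55}}{9} = \frac{4}{9} - \frac{\sqrt{55}}{27} \approx 0.16977$)
$0 \left(x + v{\left(Z \right)}\right) = 0 \left(\left(\frac{4}{9} - \frac{\sqrt{55}}{27}\right) + \left(3 + 5 \left(-4\right)\right)\right) = 0 \left(\left(\frac{4}{9} - \frac{\sqrt{55}}{27}\right) + \left(3 - 20\right)\right) = 0 \left(\left(\frac{4}{9} - \frac{\sqrt{55}}{27}\right) - 17\right) = 0 \left(- \frac{149}{9} - \frac{\sqrt{55}}{27}\right) = 0$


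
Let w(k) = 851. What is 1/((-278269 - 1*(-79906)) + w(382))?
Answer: -1/197512 ≈ -5.0630e-6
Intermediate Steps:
1/((-278269 - 1*(-79906)) + w(382)) = 1/((-278269 - 1*(-79906)) + 851) = 1/((-278269 + 79906) + 851) = 1/(-198363 + 851) = 1/(-197512) = -1/197512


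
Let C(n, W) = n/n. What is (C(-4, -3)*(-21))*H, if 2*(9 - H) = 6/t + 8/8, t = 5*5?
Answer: -8799/50 ≈ -175.98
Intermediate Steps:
t = 25
C(n, W) = 1
H = 419/50 (H = 9 - (6/25 + 8/8)/2 = 9 - (6*(1/25) + 8*(⅛))/2 = 9 - (6/25 + 1)/2 = 9 - ½*31/25 = 9 - 31/50 = 419/50 ≈ 8.3800)
(C(-4, -3)*(-21))*H = (1*(-21))*(419/50) = -21*419/50 = -8799/50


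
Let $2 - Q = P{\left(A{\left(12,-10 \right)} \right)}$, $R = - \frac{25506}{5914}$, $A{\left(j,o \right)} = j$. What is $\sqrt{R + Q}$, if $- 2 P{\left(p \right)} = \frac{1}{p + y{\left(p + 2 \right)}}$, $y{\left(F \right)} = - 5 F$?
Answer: $\frac{i \sqrt{68283484593}}{171506} \approx 1.5236 i$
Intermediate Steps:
$P{\left(p \right)} = - \frac{1}{2 \left(-10 - 4 p\right)}$ ($P{\left(p \right)} = - \frac{1}{2 \left(p - 5 \left(p + 2\right)\right)} = - \frac{1}{2 \left(p - 5 \left(2 + p\right)\right)} = - \frac{1}{2 \left(p - \left(10 + 5 p\right)\right)} = - \frac{1}{2 \left(-10 - 4 p\right)}$)
$R = - \frac{12753}{2957}$ ($R = \left(-25506\right) \frac{1}{5914} = - \frac{12753}{2957} \approx -4.3128$)
$Q = \frac{231}{116}$ ($Q = 2 - \frac{1}{4 \left(5 + 2 \cdot 12\right)} = 2 - \frac{1}{4 \left(5 + 24\right)} = 2 - \frac{1}{4 \cdot 29} = 2 - \frac{1}{4} \cdot \frac{1}{29} = 2 - \frac{1}{116} = \frac{231}{116} \approx 1.9914$)
$\sqrt{R + Q} = \sqrt{- \frac{12753}{2957} + \frac{231}{116}} = \sqrt{- \frac{796281}{343012}} = \frac{i \sqrt{68283484593}}{171506}$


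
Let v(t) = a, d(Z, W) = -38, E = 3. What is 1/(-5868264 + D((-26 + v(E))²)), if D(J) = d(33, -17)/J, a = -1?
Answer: -729/4277964494 ≈ -1.7041e-7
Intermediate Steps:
v(t) = -1
D(J) = -38/J
1/(-5868264 + D((-26 + v(E))²)) = 1/(-5868264 - 38/(-26 - 1)²) = 1/(-5868264 - 38/((-27)²)) = 1/(-5868264 - 38/729) = 1/(-4277964494/729) = -729/4277964494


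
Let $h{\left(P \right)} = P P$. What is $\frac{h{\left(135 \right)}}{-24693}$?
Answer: $- \frac{6075}{8231} \approx -0.73806$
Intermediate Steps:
$h{\left(P \right)} = P^{2}$
$\frac{h{\left(135 \right)}}{-24693} = \frac{135^{2}}{-24693} = 18225 \left(- \frac{1}{24693}\right) = - \frac{6075}{8231}$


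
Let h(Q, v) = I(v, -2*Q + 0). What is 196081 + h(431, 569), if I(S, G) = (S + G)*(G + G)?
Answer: 701213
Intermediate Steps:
I(S, G) = 2*G*(G + S) (I(S, G) = (G + S)*(2*G) = 2*G*(G + S))
h(Q, v) = -4*Q*(v - 2*Q) (h(Q, v) = 2*(-2*Q + 0)*((-2*Q + 0) + v) = 2*(-2*Q)*(-2*Q + v) = 2*(-2*Q)*(v - 2*Q) = -4*Q*(v - 2*Q))
196081 + h(431, 569) = 196081 + 4*431*(-1*569 + 2*431) = 196081 + 4*431*(-569 + 862) = 196081 + 4*431*293 = 196081 + 505132 = 701213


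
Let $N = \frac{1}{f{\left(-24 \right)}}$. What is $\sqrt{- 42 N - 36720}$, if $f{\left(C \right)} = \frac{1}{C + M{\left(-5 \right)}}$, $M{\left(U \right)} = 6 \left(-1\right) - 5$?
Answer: $5 i \sqrt{1410} \approx 187.75 i$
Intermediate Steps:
$M{\left(U \right)} = -11$ ($M{\left(U \right)} = -6 - 5 = -11$)
$f{\left(C \right)} = \frac{1}{-11 + C}$ ($f{\left(C \right)} = \frac{1}{C - 11} = \frac{1}{-11 + C}$)
$N = -35$ ($N = \frac{1}{\frac{1}{-11 - 24}} = \frac{1}{\frac{1}{-35}} = \frac{1}{- \frac{1}{35}} = -35$)
$\sqrt{- 42 N - 36720} = \sqrt{\left(-42\right) \left(-35\right) - 36720} = \sqrt{1470 - 36720} = \sqrt{-35250} = 5 i \sqrt{1410}$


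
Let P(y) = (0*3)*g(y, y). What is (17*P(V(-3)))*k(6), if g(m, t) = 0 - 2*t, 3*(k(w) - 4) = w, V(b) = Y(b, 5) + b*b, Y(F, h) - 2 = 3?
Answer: 0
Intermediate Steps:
Y(F, h) = 5 (Y(F, h) = 2 + 3 = 5)
V(b) = 5 + b² (V(b) = 5 + b*b = 5 + b²)
k(w) = 4 + w/3
g(m, t) = -2*t
P(y) = 0 (P(y) = (0*3)*(-2*y) = 0*(-2*y) = 0)
(17*P(V(-3)))*k(6) = (17*0)*(4 + (⅓)*6) = 0*(4 + 2) = 0*6 = 0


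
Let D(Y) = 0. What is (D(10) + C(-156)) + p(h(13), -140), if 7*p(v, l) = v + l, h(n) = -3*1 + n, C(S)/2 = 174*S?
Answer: -380146/7 ≈ -54307.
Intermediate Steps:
C(S) = 348*S (C(S) = 2*(174*S) = 348*S)
h(n) = -3 + n
p(v, l) = l/7 + v/7 (p(v, l) = (v + l)/7 = (l + v)/7 = l/7 + v/7)
(D(10) + C(-156)) + p(h(13), -140) = (0 + 348*(-156)) + ((1/7)*(-140) + (-3 + 13)/7) = (0 - 54288) + (-20 + (1/7)*10) = -54288 + (-20 + 10/7) = -54288 - 130/7 = -380146/7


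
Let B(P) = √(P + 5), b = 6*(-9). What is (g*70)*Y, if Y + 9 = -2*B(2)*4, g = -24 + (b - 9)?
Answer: 54810 + 48720*√7 ≈ 1.8371e+5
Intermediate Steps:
b = -54
B(P) = √(5 + P)
g = -87 (g = -24 + (-54 - 9) = -24 - 63 = -87)
Y = -9 - 8*√7 (Y = -9 - 2*√(5 + 2)*4 = -9 - 2*√7*4 = -9 - 8*√7 ≈ -30.166)
(g*70)*Y = (-87*70)*(-9 - 8*√7) = -6090*(-9 - 8*√7) = 54810 + 48720*√7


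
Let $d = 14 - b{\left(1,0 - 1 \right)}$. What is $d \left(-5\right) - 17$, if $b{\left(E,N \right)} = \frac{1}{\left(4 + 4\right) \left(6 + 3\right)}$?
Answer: $- \frac{6259}{72} \approx -86.931$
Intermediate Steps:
$b{\left(E,N \right)} = \frac{1}{72}$ ($b{\left(E,N \right)} = \frac{1}{8 \cdot 9} = \frac{1}{72}$)
$d = \frac{1007}{72}$ ($d = 14 - \frac{1}{72} = \frac{1007}{72} \approx 13.986$)
$d \left(-5\right) - 17 = \frac{1007}{72} \left(-5\right) - 17 = - \frac{5035}{72} - 17 = - \frac{6259}{72}$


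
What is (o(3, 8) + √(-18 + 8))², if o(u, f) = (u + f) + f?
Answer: (19 + I*√10)² ≈ 351.0 + 120.17*I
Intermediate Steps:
o(u, f) = u + 2*f (o(u, f) = (f + u) + f = u + 2*f)
(o(3, 8) + √(-18 + 8))² = ((3 + 2*8) + √(-18 + 8))² = ((3 + 16) + √(-10))² = (19 + I*√10)²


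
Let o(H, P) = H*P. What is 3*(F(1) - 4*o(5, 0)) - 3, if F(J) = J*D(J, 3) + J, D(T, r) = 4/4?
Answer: 3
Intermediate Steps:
D(T, r) = 1 (D(T, r) = 4*(¼) = 1)
F(J) = 2*J (F(J) = J*1 + J = J + J = 2*J)
3*(F(1) - 4*o(5, 0)) - 3 = 3*(2*1 - 20*0) - 3 = 3*(2 - 4*0) - 3 = 3*(2 + 0) - 3 = 3*2 - 3 = 6 - 3 = 3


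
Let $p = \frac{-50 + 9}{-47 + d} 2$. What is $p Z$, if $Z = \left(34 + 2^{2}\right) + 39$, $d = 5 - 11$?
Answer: $\frac{6314}{53} \approx 119.13$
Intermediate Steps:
$d = -6$
$p = \frac{82}{53}$ ($p = \frac{-50 + 9}{-47 - 6} \cdot 2 = - \frac{41}{-53} \cdot 2 = \left(-41\right) \left(- \frac{1}{53}\right) 2 = \frac{41}{53} \cdot 2 = \frac{82}{53} \approx 1.5472$)
$Z = 77$ ($Z = \left(34 + 4\right) + 39 = 38 + 39 = 77$)
$p Z = \frac{82}{53} \cdot 77 = \frac{6314}{53}$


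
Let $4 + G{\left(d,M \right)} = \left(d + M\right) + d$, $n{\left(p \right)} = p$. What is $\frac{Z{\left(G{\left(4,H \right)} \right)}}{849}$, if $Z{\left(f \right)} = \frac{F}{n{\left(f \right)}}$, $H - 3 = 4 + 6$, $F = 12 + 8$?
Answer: $\frac{20}{14433} \approx 0.0013857$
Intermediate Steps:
$F = 20$
$H = 13$ ($H = 3 + \left(4 + 6\right) = 3 + 10 = 13$)
$G{\left(d,M \right)} = -4 + M + 2 d$ ($G{\left(d,M \right)} = -4 + \left(\left(d + M\right) + d\right) = -4 + \left(\left(M + d\right) + d\right) = -4 + \left(M + 2 d\right) = -4 + M + 2 d$)
$Z{\left(f \right)} = \frac{20}{f}$
$\frac{Z{\left(G{\left(4,H \right)} \right)}}{849} = \frac{20 \frac{1}{-4 + 13 + 2 \cdot 4}}{849} = \frac{20}{-4 + 13 + 8} \cdot \frac{1}{849} = \frac{20}{17} \cdot \frac{1}{849} = \frac{20}{14433}$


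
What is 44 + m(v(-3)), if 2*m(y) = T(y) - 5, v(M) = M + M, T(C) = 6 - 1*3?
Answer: 43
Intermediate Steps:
T(C) = 3 (T(C) = 6 - 3 = 3)
v(M) = 2*M
m(y) = -1 (m(y) = (3 - 5)/2 = (1/2)*(-2) = -1)
44 + m(v(-3)) = 44 - 1 = 43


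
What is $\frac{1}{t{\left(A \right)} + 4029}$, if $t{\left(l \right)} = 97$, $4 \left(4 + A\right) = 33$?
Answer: $\frac{1}{4126} \approx 0.00024237$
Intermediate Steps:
$A = \frac{17}{4}$ ($A = -4 + \frac{1}{4} \cdot 33 = -4 + \frac{33}{4} = \frac{17}{4} \approx 4.25$)
$\frac{1}{t{\left(A \right)} + 4029} = \frac{1}{97 + 4029} = \frac{1}{4126}$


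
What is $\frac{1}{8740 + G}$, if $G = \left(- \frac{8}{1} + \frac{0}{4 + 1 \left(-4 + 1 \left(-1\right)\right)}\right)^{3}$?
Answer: $\frac{1}{8228} \approx 0.00012154$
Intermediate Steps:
$G = -512$ ($G = \left(\left(-8\right) 1 + \frac{0}{4 + 1 \left(-4 - 1\right)}\right)^{3} = \left(-8 + \frac{0}{4 + 1 \left(-5\right)}\right)^{3} = \left(-8 + \frac{0}{4 - 5}\right)^{3} = \left(-8 + \frac{0}{-1}\right)^{3} = \left(-8 + 0 \left(-1\right)\right)^{3} = \left(-8 + 0\right)^{3} = \left(-8\right)^{3} = -512$)
$\frac{1}{8740 + G} = \frac{1}{8740 - 512} = \frac{1}{8228}$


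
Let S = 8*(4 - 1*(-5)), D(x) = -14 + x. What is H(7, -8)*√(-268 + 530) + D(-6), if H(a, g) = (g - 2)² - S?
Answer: -20 + 28*√262 ≈ 433.22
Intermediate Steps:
S = 72 (S = 8*(4 + 5) = 8*9 = 72)
H(a, g) = -72 + (-2 + g)² (H(a, g) = (g - 2)² - 1*72 = (-2 + g)² - 72 = -72 + (-2 + g)²)
H(7, -8)*√(-268 + 530) + D(-6) = (-72 + (-2 - 8)²)*√(-268 + 530) + (-14 - 6) = (-72 + (-10)²)*√262 - 20 = (-72 + 100)*√262 - 20 = 28*√262 - 20 = -20 + 28*√262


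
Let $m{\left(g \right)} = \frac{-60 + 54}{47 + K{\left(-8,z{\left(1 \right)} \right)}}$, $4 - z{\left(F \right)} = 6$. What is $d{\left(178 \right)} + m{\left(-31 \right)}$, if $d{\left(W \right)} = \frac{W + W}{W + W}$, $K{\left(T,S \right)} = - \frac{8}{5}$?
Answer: $\frac{197}{227} \approx 0.86784$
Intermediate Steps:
$z{\left(F \right)} = -2$ ($z{\left(F \right)} = 4 - 6 = -2$)
$K{\left(T,S \right)} = - \frac{8}{5}$ ($K{\left(T,S \right)} = \left(-8\right) \frac{1}{5} = - \frac{8}{5}$)
$d{\left(W \right)} = 1$ ($d{\left(W \right)} = \frac{2 W}{2 W} = 2 W \frac{1}{2 W} = 1$)
$m{\left(g \right)} = - \frac{30}{227}$ ($m{\left(g \right)} = \frac{-60 + 54}{47 - \frac{8}{5}} = - \frac{6}{\frac{227}{5}} = \left(-6\right) \frac{5}{227} = - \frac{30}{227}$)
$d{\left(178 \right)} + m{\left(-31 \right)} = 1 - \frac{30}{227} = \frac{197}{227}$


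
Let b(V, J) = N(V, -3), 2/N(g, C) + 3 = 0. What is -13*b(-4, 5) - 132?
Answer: -370/3 ≈ -123.33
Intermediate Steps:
N(g, C) = -2/3 (N(g, C) = 2/(-3 + 0) = 2/(-3) = 2*(-1/3) = -2/3)
b(V, J) = -2/3
-13*b(-4, 5) - 132 = -13*(-2/3) - 132 = 26/3 - 132 = -370/3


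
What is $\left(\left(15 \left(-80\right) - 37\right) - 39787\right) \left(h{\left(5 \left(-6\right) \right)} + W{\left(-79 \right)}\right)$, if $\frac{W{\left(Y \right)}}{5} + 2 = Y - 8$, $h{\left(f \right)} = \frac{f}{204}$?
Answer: $\frac{310449120}{17} \approx 1.8262 \cdot 10^{7}$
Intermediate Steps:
$h{\left(f \right)} = \frac{f}{204}$ ($h{\left(f \right)} = f \frac{1}{204} = \frac{f}{204}$)
$W{\left(Y \right)} = -50 + 5 Y$ ($W{\left(Y \right)} = -10 + 5 \left(Y - 8\right) = -10 + 5 \left(-8 + Y\right) = -10 + \left(-40 + 5 Y\right) = -50 + 5 Y$)
$\left(\left(15 \left(-80\right) - 37\right) - 39787\right) \left(h{\left(5 \left(-6\right) \right)} + W{\left(-79 \right)}\right) = \left(\left(15 \left(-80\right) - 37\right) - 39787\right) \left(\frac{5 \left(-6\right)}{204} + \left(-50 + 5 \left(-79\right)\right)\right) = \left(\left(-1200 - 37\right) - 39787\right) \left(\frac{1}{204} \left(-30\right) - 445\right) = \left(-1237 - 39787\right) \left(- \frac{5}{34} - 445\right) = \left(-41024\right) \left(- \frac{15135}{34}\right) = \frac{310449120}{17}$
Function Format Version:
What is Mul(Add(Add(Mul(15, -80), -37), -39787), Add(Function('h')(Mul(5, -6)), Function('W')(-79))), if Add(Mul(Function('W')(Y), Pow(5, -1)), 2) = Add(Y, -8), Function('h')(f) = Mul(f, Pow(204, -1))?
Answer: Rational(310449120, 17) ≈ 1.8262e+7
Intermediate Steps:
Function('h')(f) = Mul(Rational(1, 204), f) (Function('h')(f) = Mul(f, Rational(1, 204)) = Mul(Rational(1, 204), f))
Function('W')(Y) = Add(-50, Mul(5, Y)) (Function('W')(Y) = Add(-10, Mul(5, Add(Y, -8))) = Add(-10, Mul(5, Add(-8, Y))) = Add(-10, Add(-40, Mul(5, Y))) = Add(-50, Mul(5, Y)))
Mul(Add(Add(Mul(15, -80), -37), -39787), Add(Function('h')(Mul(5, -6)), Function('W')(-79))) = Mul(Add(Add(Mul(15, -80), -37), -39787), Add(Mul(Rational(1, 204), Mul(5, -6)), Add(-50, Mul(5, -79)))) = Mul(Add(Add(-1200, -37), -39787), Add(Mul(Rational(1, 204), -30), Add(-50, -395))) = Mul(Add(-1237, -39787), Add(Rational(-5, 34), -445)) = Mul(-41024, Rational(-15135, 34)) = Rational(310449120, 17)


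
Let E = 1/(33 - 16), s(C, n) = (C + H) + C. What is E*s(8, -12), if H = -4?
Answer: 12/17 ≈ 0.70588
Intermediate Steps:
s(C, n) = -4 + 2*C (s(C, n) = (C - 4) + C = (-4 + C) + C = -4 + 2*C)
E = 1/17 ≈ 0.058824
E*s(8, -12) = (-4 + 2*8)/17 = (-4 + 16)/17 = (1/17)*12 = 12/17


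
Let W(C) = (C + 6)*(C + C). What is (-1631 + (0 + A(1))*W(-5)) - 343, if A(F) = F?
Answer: -1984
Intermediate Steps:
W(C) = 2*C*(6 + C) (W(C) = (6 + C)*(2*C) = 2*C*(6 + C))
(-1631 + (0 + A(1))*W(-5)) - 343 = (-1631 + (0 + 1)*(2*(-5)*(6 - 5))) - 343 = (-1631 + 1*(2*(-5)*1)) - 343 = (-1631 + 1*(-10)) - 343 = (-1631 - 10) - 343 = -1641 - 343 = -1984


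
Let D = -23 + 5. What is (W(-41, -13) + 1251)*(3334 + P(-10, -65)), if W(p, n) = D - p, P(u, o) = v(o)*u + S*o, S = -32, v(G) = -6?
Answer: 6973876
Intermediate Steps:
D = -18
P(u, o) = -32*o - 6*u (P(u, o) = -6*u - 32*o = -32*o - 6*u)
W(p, n) = -18 - p
(W(-41, -13) + 1251)*(3334 + P(-10, -65)) = ((-18 - 1*(-41)) + 1251)*(3334 + (-32*(-65) - 6*(-10))) = ((-18 + 41) + 1251)*(3334 + (2080 + 60)) = (23 + 1251)*(3334 + 2140) = 1274*5474 = 6973876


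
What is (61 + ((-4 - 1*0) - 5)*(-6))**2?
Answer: 13225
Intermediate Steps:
(61 + ((-4 - 1*0) - 5)*(-6))**2 = (61 + ((-4 + 0) - 5)*(-6))**2 = (61 + (-4 - 5)*(-6))**2 = (61 - 9*(-6))**2 = (61 + 54)**2 = 115**2 = 13225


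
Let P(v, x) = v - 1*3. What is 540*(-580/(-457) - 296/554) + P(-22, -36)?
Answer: 47068235/126589 ≈ 371.82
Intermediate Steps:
P(v, x) = -3 + v (P(v, x) = v - 3 = -3 + v)
540*(-580/(-457) - 296/554) + P(-22, -36) = 540*(-580/(-457) - 296/554) + (-3 - 22) = 540*(-580*(-1/457) - 296*1/554) - 25 = 540*(580/457 - 148/277) - 25 = 540*(93024/126589) - 25 = 50232960/126589 - 25 = 47068235/126589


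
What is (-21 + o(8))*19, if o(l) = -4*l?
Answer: -1007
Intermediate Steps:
(-21 + o(8))*19 = (-21 - 4*8)*19 = (-21 - 32)*19 = -53*19 = -1007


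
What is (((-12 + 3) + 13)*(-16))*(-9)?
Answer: 576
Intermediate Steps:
(((-12 + 3) + 13)*(-16))*(-9) = ((-9 + 13)*(-16))*(-9) = (4*(-16))*(-9) = -64*(-9) = 576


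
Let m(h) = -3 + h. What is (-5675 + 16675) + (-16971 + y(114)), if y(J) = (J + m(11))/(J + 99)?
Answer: -1271701/213 ≈ -5970.4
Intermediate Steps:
y(J) = (8 + J)/(99 + J) (y(J) = (J + (-3 + 11))/(J + 99) = (J + 8)/(99 + J) = (8 + J)/(99 + J))
(-5675 + 16675) + (-16971 + y(114)) = (-5675 + 16675) + (-16971 + (8 + 114)/(99 + 114)) = 11000 + (-16971 + 122/213) = 11000 - 3614701/213 = -1271701/213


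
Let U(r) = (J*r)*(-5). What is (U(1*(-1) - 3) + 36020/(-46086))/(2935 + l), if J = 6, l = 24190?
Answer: 15698/3571665 ≈ 0.0043951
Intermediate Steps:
U(r) = -30*r (U(r) = (6*r)*(-5) = -30*r)
(U(1*(-1) - 3) + 36020/(-46086))/(2935 + l) = (-30*(1*(-1) - 3) + 36020/(-46086))/(2935 + 24190) = (-30*(-1 - 3) + 36020*(-1/46086))/27125 = (-30*(-4) - 18010/23043)*(1/27125) = (120 - 18010/23043)*(1/27125) = (2747150/23043)*(1/27125) = 15698/3571665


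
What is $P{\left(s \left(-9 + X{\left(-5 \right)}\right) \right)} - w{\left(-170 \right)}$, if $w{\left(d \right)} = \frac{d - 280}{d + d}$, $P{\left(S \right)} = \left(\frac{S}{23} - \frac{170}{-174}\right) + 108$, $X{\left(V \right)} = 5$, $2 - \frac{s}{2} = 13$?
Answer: $\frac{7584401}{68034} \approx 111.48$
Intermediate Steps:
$s = -22$ ($s = 4 - 26 = -22$)
$P{\left(S \right)} = \frac{9481}{87} + \frac{S}{23}$ ($P{\left(S \right)} = \left(S \frac{1}{23} - - \frac{85}{87}\right) + 108 = \left(\frac{S}{23} + \frac{85}{87}\right) + 108 = \left(\frac{85}{87} + \frac{S}{23}\right) + 108 = \frac{9481}{87} + \frac{S}{23}$)
$w{\left(d \right)} = \frac{-280 + d}{2 d}$
$P{\left(s \left(-9 + X{\left(-5 \right)}\right) \right)} - w{\left(-170 \right)} = \left(\frac{9481}{87} + \frac{\left(-22\right) \left(-9 + 5\right)}{23}\right) - \frac{-280 - 170}{2 \left(-170\right)} = \left(\frac{9481}{87} + \frac{\left(-22\right) \left(-4\right)}{23}\right) - \frac{1}{2} \left(- \frac{1}{170}\right) \left(-450\right) = \left(\frac{9481}{87} + \frac{1}{23} \cdot 88\right) - \frac{45}{34} = \left(\frac{9481}{87} + \frac{88}{23}\right) - \frac{45}{34} = \frac{225719}{2001} - \frac{45}{34} = \frac{7584401}{68034}$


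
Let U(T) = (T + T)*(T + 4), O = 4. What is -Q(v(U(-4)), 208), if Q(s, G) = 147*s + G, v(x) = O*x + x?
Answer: -208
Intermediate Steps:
U(T) = 2*T*(4 + T) (U(T) = (2*T)*(4 + T) = 2*T*(4 + T))
v(x) = 5*x (v(x) = 4*x + x = 5*x)
Q(s, G) = G + 147*s
-Q(v(U(-4)), 208) = -(208 + 147*(5*(2*(-4)*(4 - 4)))) = -(208 + 147*(5*(2*(-4)*0))) = -(208 + 147*(5*0)) = -(208 + 147*0) = -(208 + 0) = -1*208 = -208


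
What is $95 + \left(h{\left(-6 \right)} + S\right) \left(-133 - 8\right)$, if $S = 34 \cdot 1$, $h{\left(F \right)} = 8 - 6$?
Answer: $-4981$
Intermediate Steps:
$h{\left(F \right)} = 2$ ($h{\left(F \right)} = 8 - 6 = 2$)
$S = 34$
$95 + \left(h{\left(-6 \right)} + S\right) \left(-133 - 8\right) = 95 + \left(2 + 34\right) \left(-133 - 8\right) = 95 + 36 \left(-141\right) = 95 - 5076 = -4981$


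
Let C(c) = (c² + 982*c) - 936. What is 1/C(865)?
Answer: 1/1596719 ≈ 6.2628e-7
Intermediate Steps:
C(c) = -936 + c² + 982*c
1/C(865) = 1/(-936 + 865² + 982*865) = 1/(-936 + 748225 + 849430) = 1/1596719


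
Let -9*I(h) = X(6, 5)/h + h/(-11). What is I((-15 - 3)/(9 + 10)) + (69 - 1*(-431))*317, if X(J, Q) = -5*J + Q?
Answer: 5366393401/33858 ≈ 1.5850e+5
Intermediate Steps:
X(J, Q) = Q - 5*J
I(h) = h/99 + 25/(9*h) (I(h) = -((5 - 5*6)/h + h/(-11))/9 = -((5 - 30)/h + h*(-1/11))/9 = -(-25/h - h/11)/9 = h/99 + 25/(9*h))
I((-15 - 3)/(9 + 10)) + (69 - 1*(-431))*317 = (275 + ((-15 - 3)/(9 + 10))**2)/(99*(((-15 - 3)/(9 + 10)))) + (69 - 1*(-431))*317 = (275 + (-18/19)**2)/(99*((-18/19))) + (69 + 431)*317 = (275 + (-18*1/19)**2)/(99*((-18*1/19))) + 500*317 = (275 + (-18/19)**2)/(99*(-18/19)) + 158500 = (1/99)*(-19/18)*(275 + 324/361) + 158500 = (1/99)*(-19/18)*(99599/361) + 158500 = -99599/33858 + 158500 = 5366393401/33858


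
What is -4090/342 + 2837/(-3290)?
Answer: -7213177/562590 ≈ -12.821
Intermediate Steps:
-4090/342 + 2837/(-3290) = -4090*1/342 + 2837*(-1/3290) = -2045/171 - 2837/3290 = -7213177/562590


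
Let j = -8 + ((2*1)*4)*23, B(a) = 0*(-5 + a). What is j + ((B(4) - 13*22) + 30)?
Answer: -80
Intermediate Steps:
B(a) = 0
j = 176 (j = -8 + (2*4)*23 = -8 + 8*23 = -8 + 184 = 176)
j + ((B(4) - 13*22) + 30) = 176 + ((0 - 13*22) + 30) = 176 + ((0 - 286) + 30) = 176 + (-286 + 30) = 176 - 256 = -80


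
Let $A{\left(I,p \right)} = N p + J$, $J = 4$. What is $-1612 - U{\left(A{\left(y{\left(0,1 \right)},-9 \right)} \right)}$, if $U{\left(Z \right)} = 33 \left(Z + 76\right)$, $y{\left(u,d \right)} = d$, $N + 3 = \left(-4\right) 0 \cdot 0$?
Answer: $-5143$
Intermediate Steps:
$N = -3$ ($N = -3 + \left(-4\right) 0 \cdot 0 = -3 + 0 \cdot 0 = -3 + 0 = -3$)
$A{\left(I,p \right)} = 4 - 3 p$ ($A{\left(I,p \right)} = - 3 p + 4 = 4 - 3 p$)
$U{\left(Z \right)} = 2508 + 33 Z$ ($U{\left(Z \right)} = 33 \left(76 + Z\right) = 2508 + 33 Z$)
$-1612 - U{\left(A{\left(y{\left(0,1 \right)},-9 \right)} \right)} = -1612 - \left(2508 + 33 \left(4 - -27\right)\right) = -1612 - \left(2508 + 33 \left(4 + 27\right)\right) = -1612 - \left(2508 + 33 \cdot 31\right) = -1612 - \left(2508 + 1023\right) = -1612 - 3531 = -5143$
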